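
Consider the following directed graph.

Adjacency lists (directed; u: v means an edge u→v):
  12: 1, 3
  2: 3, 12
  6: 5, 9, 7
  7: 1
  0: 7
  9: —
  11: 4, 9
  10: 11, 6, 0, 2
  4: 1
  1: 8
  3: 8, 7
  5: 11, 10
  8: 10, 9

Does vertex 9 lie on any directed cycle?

No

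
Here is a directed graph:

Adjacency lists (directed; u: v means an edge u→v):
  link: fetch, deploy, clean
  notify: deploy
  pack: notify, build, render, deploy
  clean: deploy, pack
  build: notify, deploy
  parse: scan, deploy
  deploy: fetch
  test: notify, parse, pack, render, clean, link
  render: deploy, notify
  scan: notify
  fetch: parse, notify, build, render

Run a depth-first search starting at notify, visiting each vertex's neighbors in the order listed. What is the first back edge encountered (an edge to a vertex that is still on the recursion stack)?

DFS from notify (visiting each vertex's neighbors in the order listed); mark gray on enter, black on exit:
notify gray
  deploy gray
    fetch gray
      parse gray
        scan gray
          scan→notify: notify is gray → back edge
First back edge: scan → notify.

scan→notify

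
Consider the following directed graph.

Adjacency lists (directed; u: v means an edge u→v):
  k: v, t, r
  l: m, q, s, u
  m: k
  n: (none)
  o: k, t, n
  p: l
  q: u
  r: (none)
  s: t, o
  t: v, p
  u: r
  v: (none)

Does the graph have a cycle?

Yes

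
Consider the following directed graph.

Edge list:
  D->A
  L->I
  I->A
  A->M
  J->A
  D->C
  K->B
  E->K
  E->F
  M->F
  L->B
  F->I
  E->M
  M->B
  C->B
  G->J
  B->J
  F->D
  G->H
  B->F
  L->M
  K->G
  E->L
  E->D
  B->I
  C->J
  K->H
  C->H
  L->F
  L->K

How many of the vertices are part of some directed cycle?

8

A vertex is on a directed cycle iff it belongs to a strongly connected component of size ≥ 2 (or has a self-loop).
The vertices on cycles are {A, B, C, D, F, I, J, M} — 8 in total.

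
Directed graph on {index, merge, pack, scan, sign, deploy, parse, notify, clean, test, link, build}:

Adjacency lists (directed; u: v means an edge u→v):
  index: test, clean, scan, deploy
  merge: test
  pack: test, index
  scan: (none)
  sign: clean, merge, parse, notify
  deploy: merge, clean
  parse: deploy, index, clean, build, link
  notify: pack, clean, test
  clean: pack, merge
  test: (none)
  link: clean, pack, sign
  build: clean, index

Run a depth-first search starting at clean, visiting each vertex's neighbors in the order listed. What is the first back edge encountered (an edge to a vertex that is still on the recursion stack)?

index->clean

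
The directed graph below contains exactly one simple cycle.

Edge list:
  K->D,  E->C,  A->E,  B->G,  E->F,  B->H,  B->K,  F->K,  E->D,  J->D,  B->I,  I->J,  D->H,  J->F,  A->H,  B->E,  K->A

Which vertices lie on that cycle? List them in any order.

A, E, F, K

DFS with gray/black marking from K:
K gray
  A gray
    E gray
      F gray
        F→K: K is gray → back edge
Back edge closes the cycle K → A → E → F → K; its vertices are {A, E, F, K}.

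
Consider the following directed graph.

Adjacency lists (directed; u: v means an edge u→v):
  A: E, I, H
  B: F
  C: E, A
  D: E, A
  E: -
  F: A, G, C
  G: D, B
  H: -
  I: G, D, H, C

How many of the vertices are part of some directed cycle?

7

A vertex is on a directed cycle iff it belongs to a strongly connected component of size ≥ 2 (or has a self-loop).
The vertices on cycles are {A, B, C, D, F, G, I} — 7 in total.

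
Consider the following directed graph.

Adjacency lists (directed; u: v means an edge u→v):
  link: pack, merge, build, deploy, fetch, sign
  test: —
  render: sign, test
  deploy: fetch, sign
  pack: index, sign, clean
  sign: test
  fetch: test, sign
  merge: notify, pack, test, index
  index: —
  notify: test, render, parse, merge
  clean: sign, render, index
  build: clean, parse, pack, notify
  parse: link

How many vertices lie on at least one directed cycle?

5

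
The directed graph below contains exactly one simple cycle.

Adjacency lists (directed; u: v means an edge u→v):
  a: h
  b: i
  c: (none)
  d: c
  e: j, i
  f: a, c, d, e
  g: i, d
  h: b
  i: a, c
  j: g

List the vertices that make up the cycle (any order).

DFS with gray/black marking from a:
a gray
  h gray
    b gray
      i gray
        i→a: a is gray → back edge
Back edge closes the cycle a → h → b → i → a; its vertices are {a, b, h, i}.

a, b, h, i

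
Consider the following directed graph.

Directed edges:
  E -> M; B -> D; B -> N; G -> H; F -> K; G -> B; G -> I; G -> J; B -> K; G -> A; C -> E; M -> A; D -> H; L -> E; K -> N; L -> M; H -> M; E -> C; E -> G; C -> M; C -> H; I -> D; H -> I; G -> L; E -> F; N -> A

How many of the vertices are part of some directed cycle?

7

A vertex is on a directed cycle iff it belongs to a strongly connected component of size ≥ 2 (or has a self-loop).
The vertices on cycles are {C, D, E, G, H, I, L} — 7 in total.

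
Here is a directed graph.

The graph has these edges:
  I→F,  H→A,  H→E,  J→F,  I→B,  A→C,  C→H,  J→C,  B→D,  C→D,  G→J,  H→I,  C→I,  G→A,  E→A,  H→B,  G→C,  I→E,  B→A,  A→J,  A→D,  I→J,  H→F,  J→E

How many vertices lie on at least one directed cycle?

7

A vertex is on a directed cycle iff it belongs to a strongly connected component of size ≥ 2 (or has a self-loop).
The vertices on cycles are {A, B, C, E, H, I, J} — 7 in total.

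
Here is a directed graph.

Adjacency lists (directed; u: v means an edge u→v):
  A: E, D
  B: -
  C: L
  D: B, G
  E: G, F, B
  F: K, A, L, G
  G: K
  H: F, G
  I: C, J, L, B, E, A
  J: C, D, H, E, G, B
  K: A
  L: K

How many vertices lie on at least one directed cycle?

7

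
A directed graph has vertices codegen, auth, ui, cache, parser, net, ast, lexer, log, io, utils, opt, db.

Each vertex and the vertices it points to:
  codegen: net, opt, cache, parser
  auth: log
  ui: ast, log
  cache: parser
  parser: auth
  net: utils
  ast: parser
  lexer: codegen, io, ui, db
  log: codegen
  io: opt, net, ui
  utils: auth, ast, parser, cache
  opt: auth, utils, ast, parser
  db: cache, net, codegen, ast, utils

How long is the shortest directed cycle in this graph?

For each vertex v, BFS finds the shortest path from v back to v.
The shortest such closed walk is log → codegen → opt → auth → log, length 4.

4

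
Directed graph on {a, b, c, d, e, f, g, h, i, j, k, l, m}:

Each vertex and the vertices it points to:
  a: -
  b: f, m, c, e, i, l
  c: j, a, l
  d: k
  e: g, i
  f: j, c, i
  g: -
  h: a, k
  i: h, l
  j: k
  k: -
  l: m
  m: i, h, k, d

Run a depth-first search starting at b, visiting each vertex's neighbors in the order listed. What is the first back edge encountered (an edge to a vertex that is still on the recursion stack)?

DFS from b (visiting each vertex's neighbors in the order listed); mark gray on enter, black on exit:
b gray
  f gray
    j gray
      k gray
      k black
    j black
    c gray
      c→j: j black — skip
      a gray
      a black
      l gray
        m gray
          i gray
            h gray
              h→a: a black — skip
              h→k: k black — skip
            h black
            i→l: l is gray → back edge
First back edge: i → l.

i→l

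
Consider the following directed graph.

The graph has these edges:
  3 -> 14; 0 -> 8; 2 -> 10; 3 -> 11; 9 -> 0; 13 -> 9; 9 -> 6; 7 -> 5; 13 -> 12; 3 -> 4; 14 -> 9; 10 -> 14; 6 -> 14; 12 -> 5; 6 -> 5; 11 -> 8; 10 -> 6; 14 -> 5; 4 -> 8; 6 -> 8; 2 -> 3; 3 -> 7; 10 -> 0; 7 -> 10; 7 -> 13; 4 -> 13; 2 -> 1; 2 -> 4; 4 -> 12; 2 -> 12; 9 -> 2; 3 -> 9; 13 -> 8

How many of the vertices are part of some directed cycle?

A vertex is on a directed cycle iff it belongs to a strongly connected component of size ≥ 2 (or has a self-loop).
The vertices on cycles are {2, 3, 4, 6, 7, 9, 10, 13, 14} — 9 in total.

9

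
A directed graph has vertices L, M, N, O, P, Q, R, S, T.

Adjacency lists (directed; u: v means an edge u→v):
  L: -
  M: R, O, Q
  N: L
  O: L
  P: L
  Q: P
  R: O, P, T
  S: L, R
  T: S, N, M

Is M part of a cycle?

M is on a cycle iff M can reach itself via ≥1 edge.
M → R → T → M — yes.

Yes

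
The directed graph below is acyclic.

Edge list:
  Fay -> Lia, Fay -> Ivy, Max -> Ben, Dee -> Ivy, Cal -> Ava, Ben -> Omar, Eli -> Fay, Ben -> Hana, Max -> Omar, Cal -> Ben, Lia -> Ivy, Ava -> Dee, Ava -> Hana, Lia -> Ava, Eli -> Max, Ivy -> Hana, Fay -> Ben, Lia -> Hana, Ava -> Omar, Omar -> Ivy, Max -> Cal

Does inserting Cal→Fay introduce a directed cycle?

No

Adding Cal→Fay creates a cycle iff Fay can already reach Cal.
Explore from Fay: no path reaches Cal. The graph stays acyclic.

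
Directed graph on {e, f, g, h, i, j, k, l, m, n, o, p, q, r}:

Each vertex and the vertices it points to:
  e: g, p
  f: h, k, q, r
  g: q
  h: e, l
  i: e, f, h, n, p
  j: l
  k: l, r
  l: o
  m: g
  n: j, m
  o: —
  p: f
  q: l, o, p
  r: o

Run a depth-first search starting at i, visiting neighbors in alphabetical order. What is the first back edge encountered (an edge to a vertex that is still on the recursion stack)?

h→e

DFS from i (visiting neighbors in alphabetical order); mark gray on enter, black on exit:
i gray
  e gray
    g gray
      q gray
        l gray
          o gray
          o black
        l black
        q→o: o black — skip
        p gray
          f gray
            h gray
              h→e: e is gray → back edge
First back edge: h → e.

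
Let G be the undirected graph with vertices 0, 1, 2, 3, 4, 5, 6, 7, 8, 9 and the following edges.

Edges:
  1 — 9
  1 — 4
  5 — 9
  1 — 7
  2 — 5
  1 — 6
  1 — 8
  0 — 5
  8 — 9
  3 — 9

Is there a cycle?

Yes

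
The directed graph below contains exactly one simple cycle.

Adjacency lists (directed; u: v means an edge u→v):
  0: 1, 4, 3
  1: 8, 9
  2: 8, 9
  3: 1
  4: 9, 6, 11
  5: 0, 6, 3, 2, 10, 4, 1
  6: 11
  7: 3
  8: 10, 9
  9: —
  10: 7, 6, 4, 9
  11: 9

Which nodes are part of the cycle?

DFS with gray/black marking from 10:
10 gray
  7 gray
    3 gray
      1 gray
        8 gray
          8→10: 10 is gray → back edge
Back edge closes the cycle 10 → 7 → 3 → 1 → 8 → 10; its vertices are {1, 3, 7, 8, 10}.

1, 3, 7, 8, 10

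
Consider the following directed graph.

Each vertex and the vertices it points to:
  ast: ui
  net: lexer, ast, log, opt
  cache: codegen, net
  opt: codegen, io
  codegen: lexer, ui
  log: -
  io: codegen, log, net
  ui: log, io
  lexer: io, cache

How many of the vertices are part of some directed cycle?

A vertex is on a directed cycle iff it belongs to a strongly connected component of size ≥ 2 (or has a self-loop).
The vertices on cycles are {io, ui, ast, net, opt, cache, lexer, codegen} — 8 in total.

8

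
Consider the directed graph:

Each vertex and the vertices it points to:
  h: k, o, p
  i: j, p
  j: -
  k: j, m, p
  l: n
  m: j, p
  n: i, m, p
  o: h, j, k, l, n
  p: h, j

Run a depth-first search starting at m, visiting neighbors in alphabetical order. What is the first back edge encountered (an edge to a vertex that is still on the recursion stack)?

k->m

DFS from m (visiting neighbors in alphabetical order); mark gray on enter, black on exit:
m gray
  j gray
  j black
  p gray
    h gray
      k gray
        k→j: j black — skip
        k→m: m is gray → back edge
First back edge: k → m.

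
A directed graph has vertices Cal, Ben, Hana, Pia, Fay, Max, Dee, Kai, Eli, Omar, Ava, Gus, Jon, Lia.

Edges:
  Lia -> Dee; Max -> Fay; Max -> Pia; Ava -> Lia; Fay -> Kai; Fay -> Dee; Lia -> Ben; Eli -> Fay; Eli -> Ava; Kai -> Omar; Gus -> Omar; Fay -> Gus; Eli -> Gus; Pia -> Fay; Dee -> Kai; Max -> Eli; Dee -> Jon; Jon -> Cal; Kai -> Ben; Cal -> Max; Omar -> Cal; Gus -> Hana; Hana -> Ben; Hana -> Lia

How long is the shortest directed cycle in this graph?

For each vertex v, BFS finds the shortest path from v back to v.
The shortest such closed walk is Max → Eli → Gus → Omar → Cal → Max, length 5.

5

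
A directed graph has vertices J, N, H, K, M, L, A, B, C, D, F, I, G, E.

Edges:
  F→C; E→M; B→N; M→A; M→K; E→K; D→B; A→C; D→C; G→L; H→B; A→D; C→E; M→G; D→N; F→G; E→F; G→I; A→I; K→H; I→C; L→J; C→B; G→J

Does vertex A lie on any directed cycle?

A is on a cycle iff A can reach itself via ≥1 edge.
A → C → E → M → A — yes.

Yes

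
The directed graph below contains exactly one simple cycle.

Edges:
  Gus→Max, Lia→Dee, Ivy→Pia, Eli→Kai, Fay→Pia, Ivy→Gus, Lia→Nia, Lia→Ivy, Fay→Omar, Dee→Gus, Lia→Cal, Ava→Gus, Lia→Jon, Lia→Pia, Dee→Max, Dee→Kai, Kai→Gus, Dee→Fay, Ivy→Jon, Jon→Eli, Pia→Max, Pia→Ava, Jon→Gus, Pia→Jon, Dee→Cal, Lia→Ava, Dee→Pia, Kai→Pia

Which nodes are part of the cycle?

Eli, Jon, Kai, Pia

DFS with gray/black marking from Jon:
Jon gray
  Eli gray
    Kai gray
      Gus gray
        Max gray
        Max black
      Gus black
      Pia gray
        Pia→Max: Max black — skip
        Ava gray
          Ava→Gus: Gus black — skip
        Ava black
        Pia→Jon: Jon is gray → back edge
Back edge closes the cycle Jon → Eli → Kai → Pia → Jon; its vertices are {Eli, Jon, Kai, Pia}.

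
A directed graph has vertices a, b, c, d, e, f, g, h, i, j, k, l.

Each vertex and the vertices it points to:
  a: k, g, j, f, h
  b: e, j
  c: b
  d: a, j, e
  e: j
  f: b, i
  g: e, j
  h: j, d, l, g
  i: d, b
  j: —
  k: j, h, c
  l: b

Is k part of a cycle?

k is on a cycle iff k can reach itself via ≥1 edge.
k → h → d → a → k — yes.

Yes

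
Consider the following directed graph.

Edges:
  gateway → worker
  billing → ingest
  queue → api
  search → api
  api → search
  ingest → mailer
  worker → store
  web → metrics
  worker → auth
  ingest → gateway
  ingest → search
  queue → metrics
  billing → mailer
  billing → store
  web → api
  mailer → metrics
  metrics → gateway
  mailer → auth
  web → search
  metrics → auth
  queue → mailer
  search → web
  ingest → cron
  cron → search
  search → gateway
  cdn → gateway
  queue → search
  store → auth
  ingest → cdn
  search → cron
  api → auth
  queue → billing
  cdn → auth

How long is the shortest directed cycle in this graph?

2

For each vertex v, BFS finds the shortest path from v back to v.
The shortest such closed walk is search → web → search, length 2.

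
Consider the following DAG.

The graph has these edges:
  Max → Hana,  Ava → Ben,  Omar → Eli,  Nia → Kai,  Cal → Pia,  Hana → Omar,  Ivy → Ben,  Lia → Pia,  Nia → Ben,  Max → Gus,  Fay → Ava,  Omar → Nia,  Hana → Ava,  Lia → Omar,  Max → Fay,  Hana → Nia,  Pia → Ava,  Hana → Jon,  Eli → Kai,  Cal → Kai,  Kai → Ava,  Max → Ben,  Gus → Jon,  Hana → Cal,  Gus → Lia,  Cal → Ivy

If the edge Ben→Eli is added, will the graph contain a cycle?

Yes

Adding Ben→Eli creates a cycle iff Eli can already reach Ben.
Path from Eli: Eli → Kai → Ava → Ben.
So Eli → … → Ben → Eli is a cycle.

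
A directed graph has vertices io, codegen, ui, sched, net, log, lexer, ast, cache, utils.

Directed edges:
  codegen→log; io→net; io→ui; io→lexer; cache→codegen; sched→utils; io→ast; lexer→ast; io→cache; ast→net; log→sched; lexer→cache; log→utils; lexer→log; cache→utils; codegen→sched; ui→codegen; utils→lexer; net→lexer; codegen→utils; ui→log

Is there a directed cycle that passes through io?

No

io lies on a cycle iff there is a path from io back to itself.
Exploring from io, it never reaches itself; equivalently, its strongly connected component is a singleton.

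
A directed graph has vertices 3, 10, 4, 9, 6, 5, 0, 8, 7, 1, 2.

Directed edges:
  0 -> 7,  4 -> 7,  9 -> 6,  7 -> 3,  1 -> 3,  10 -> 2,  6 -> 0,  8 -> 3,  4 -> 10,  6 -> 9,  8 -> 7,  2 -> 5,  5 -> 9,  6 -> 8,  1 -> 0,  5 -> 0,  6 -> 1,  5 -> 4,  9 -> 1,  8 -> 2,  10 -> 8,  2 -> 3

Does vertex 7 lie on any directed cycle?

No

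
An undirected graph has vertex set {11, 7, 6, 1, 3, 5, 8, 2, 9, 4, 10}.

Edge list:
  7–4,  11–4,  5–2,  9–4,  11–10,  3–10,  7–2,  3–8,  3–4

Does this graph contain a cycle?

DFS, tracking each vertex's parent; an edge to a visited non-parent vertex closes a cycle.
Start from 6:
visit 6 (parent –)
visit 11 (parent –)
  visit 10 (parent 11)
    10–11: parent, skip
    visit 3 (parent 10)
      3–10: parent, skip
      visit 4 (parent 3)
        4–3: parent, skip
        4–11: 11 visited and ≠ parent → cycle
Cycle: 11 – 10 – 3 – 4 – 11.

Yes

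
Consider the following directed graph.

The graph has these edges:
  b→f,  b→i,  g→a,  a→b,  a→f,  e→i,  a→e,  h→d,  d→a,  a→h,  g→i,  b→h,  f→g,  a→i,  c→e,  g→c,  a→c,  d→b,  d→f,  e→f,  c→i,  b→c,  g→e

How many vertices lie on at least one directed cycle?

8

A vertex is on a directed cycle iff it belongs to a strongly connected component of size ≥ 2 (or has a self-loop).
The vertices on cycles are {a, b, c, d, e, f, g, h} — 8 in total.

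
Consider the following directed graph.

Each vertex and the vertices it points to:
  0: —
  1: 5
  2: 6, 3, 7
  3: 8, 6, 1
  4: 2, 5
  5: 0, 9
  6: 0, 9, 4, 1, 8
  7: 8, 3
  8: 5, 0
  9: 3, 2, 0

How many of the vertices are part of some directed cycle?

A vertex is on a directed cycle iff it belongs to a strongly connected component of size ≥ 2 (or has a self-loop).
The vertices on cycles are {1, 2, 3, 4, 5, 6, 7, 8, 9} — 9 in total.

9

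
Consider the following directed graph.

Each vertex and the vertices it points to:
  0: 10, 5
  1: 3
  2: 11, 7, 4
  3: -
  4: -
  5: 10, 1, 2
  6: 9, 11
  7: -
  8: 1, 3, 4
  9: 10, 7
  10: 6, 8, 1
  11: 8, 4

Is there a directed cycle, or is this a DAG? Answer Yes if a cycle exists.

Yes

DFS with white/gray/black marking, starting from 9:
9 gray
  10 gray
    6 gray
      6→9: 9 is gray → back edge
Back edge found, so a cycle exists: 9 → 10 → 6 → 9.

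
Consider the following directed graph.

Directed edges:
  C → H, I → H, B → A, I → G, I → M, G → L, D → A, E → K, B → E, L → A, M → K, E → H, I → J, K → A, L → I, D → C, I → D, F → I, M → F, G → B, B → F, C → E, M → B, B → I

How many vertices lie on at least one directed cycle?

6

A vertex is on a directed cycle iff it belongs to a strongly connected component of size ≥ 2 (or has a self-loop).
The vertices on cycles are {B, F, G, I, L, M} — 6 in total.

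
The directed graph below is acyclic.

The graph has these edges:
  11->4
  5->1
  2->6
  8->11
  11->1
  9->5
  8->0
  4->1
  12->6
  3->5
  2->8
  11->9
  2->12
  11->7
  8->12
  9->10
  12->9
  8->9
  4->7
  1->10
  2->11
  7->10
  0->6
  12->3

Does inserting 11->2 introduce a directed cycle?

Yes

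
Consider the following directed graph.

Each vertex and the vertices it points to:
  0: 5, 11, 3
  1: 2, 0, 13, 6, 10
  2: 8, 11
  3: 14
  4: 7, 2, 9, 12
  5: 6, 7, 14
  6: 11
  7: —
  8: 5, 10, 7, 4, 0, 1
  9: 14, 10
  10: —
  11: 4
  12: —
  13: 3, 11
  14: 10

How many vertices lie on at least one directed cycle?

A vertex is on a directed cycle iff it belongs to a strongly connected component of size ≥ 2 (or has a self-loop).
The vertices on cycles are {0, 1, 2, 4, 5, 6, 8, 11, 13} — 9 in total.

9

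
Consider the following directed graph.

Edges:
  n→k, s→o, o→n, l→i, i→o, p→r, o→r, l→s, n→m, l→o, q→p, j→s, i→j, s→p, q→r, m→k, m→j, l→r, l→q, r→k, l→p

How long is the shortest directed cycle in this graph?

For each vertex v, BFS finds the shortest path from v back to v.
The shortest such closed walk is s → o → n → m → j → s, length 5.

5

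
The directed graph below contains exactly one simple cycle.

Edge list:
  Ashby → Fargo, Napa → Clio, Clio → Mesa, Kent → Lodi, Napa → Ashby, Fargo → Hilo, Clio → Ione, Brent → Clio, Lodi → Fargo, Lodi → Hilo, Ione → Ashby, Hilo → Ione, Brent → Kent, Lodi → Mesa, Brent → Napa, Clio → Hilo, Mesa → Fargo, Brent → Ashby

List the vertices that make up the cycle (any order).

DFS with gray/black marking from Ione:
Ione gray
  Ashby gray
    Fargo gray
      Hilo gray
        Hilo→Ione: Ione is gray → back edge
Back edge closes the cycle Ione → Ashby → Fargo → Hilo → Ione; its vertices are {Hilo, Ione, Ashby, Fargo}.

Hilo, Ione, Ashby, Fargo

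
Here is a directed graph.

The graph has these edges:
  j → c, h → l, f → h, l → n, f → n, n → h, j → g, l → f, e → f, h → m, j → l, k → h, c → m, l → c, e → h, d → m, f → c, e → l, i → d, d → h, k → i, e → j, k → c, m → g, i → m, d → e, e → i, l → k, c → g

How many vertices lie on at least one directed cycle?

A vertex is on a directed cycle iff it belongs to a strongly connected component of size ≥ 2 (or has a self-loop).
The vertices on cycles are {d, e, f, h, i, j, k, l, n} — 9 in total.

9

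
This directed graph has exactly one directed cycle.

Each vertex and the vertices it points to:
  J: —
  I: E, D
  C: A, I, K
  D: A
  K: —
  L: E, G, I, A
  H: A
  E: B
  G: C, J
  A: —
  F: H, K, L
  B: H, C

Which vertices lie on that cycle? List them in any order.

DFS with gray/black marking from E:
E gray
  B gray
    H gray
      A gray
      A black
    H black
    C gray
      C→A: A black — skip
      I gray
        I→E: E is gray → back edge
Back edge closes the cycle E → B → C → I → E; its vertices are {B, C, E, I}.

B, C, E, I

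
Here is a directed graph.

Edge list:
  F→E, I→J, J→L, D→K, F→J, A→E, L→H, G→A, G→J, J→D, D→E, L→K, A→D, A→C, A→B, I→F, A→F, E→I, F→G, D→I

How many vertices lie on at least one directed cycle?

A vertex is on a directed cycle iff it belongs to a strongly connected component of size ≥ 2 (or has a self-loop).
The vertices on cycles are {A, D, E, F, G, I, J} — 7 in total.

7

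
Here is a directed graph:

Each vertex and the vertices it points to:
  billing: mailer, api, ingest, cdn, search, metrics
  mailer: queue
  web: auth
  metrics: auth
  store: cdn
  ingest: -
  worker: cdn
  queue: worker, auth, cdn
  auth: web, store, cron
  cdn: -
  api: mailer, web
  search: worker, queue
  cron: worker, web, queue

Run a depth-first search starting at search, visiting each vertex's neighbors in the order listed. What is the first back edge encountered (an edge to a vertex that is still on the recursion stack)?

DFS from search (visiting each vertex's neighbors in the order listed); mark gray on enter, black on exit:
search gray
  worker gray
    cdn gray
    cdn black
  worker black
  queue gray
    queue→worker: worker black — skip
    auth gray
      web gray
        web→auth: auth is gray → back edge
First back edge: web → auth.

web->auth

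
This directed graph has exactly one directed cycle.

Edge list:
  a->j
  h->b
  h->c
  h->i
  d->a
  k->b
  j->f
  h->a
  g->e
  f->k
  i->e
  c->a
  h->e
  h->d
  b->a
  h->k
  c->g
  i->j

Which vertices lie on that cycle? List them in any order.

DFS with gray/black marking from b:
b gray
  a gray
    j gray
      f gray
        k gray
          k→b: b is gray → back edge
Back edge closes the cycle b → a → j → f → k → b; its vertices are {a, b, f, j, k}.

a, b, f, j, k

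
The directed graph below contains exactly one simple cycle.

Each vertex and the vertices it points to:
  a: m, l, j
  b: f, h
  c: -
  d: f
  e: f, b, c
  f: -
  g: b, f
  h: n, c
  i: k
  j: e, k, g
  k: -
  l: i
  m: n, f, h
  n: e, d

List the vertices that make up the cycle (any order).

b, e, h, n

DFS with gray/black marking from h:
h gray
  n gray
    e gray
      f gray
      f black
      b gray
        b→f: f black — skip
        b→h: h is gray → back edge
Back edge closes the cycle h → n → e → b → h; its vertices are {b, e, h, n}.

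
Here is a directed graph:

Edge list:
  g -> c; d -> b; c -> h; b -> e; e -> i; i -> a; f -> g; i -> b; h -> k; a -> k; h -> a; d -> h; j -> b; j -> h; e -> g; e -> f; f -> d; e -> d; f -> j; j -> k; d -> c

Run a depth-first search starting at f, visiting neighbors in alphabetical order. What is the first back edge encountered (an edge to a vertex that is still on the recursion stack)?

e→d

DFS from f (visiting neighbors in alphabetical order); mark gray on enter, black on exit:
f gray
  d gray
    b gray
      e gray
        e→d: d is gray → back edge
First back edge: e → d.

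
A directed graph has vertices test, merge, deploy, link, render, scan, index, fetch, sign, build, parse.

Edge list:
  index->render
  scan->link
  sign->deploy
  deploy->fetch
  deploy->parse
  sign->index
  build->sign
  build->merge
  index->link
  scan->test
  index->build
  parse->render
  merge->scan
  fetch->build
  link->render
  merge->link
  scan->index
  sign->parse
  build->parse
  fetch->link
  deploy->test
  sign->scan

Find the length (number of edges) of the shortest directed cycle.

3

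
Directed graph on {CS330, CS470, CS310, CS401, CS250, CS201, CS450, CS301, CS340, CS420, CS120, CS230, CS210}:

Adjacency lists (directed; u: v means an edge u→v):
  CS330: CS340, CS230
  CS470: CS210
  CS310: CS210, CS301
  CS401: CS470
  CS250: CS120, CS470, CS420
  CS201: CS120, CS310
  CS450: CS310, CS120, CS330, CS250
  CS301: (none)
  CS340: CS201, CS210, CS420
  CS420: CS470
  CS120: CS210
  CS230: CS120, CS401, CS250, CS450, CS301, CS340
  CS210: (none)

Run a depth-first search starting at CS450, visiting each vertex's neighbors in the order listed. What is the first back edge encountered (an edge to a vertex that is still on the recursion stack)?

DFS from CS450 (visiting each vertex's neighbors in the order listed); mark gray on enter, black on exit:
CS450 gray
  CS310 gray
    CS210 gray
    CS210 black
    CS301 gray
    CS301 black
  CS310 black
  CS120 gray
    CS120→CS210: CS210 black — skip
  CS120 black
  CS330 gray
    CS340 gray
      CS201 gray
        CS201→CS120: CS120 black — skip
        CS201→CS310: CS310 black — skip
      CS201 black
      CS340→CS210: CS210 black — skip
      CS420 gray
        CS470 gray
          CS470→CS210: CS210 black — skip
        CS470 black
      CS420 black
    CS340 black
    CS230 gray
      CS230→CS120: CS120 black — skip
      CS401 gray
        CS401→CS470: CS470 black — skip
      CS401 black
      CS250 gray
        CS250→CS120: CS120 black — skip
        CS250→CS470: CS470 black — skip
        CS250→CS420: CS420 black — skip
      CS250 black
      CS230→CS450: CS450 is gray → back edge
First back edge: CS230 → CS450.

CS230->CS450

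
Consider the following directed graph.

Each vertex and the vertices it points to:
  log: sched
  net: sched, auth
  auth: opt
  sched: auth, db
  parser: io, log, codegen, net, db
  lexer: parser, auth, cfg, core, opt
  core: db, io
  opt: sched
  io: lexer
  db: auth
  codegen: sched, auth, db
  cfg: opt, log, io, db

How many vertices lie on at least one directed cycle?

9

A vertex is on a directed cycle iff it belongs to a strongly connected component of size ≥ 2 (or has a self-loop).
The vertices on cycles are {db, io, cfg, opt, auth, core, lexer, sched, parser} — 9 in total.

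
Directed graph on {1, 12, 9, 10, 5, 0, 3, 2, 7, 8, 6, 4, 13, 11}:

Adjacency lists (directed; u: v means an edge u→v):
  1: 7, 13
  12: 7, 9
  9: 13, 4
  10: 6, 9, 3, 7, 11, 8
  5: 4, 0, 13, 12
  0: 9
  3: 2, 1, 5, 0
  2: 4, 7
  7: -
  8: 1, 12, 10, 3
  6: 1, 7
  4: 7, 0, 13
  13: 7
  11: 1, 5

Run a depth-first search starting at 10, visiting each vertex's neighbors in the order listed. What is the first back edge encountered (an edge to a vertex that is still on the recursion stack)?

DFS from 10 (visiting each vertex's neighbors in the order listed); mark gray on enter, black on exit:
10 gray
  6 gray
    1 gray
      7 gray
      7 black
      13 gray
        13→7: 7 black — skip
      13 black
    1 black
    6→7: 7 black — skip
  6 black
  9 gray
    9→13: 13 black — skip
    4 gray
      4→7: 7 black — skip
      0 gray
        0→9: 9 is gray → back edge
First back edge: 0 → 9.

0->9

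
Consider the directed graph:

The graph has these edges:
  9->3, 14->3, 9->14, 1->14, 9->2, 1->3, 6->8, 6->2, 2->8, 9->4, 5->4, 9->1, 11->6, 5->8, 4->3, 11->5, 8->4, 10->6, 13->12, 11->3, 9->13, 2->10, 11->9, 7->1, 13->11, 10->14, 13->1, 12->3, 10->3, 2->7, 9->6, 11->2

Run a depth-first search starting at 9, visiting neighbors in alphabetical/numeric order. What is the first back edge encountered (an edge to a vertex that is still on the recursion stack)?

6->2

DFS from 9 (visiting neighbors in alphabetical/numeric order); mark gray on enter, black on exit:
9 gray
  1 gray
    3 gray
    3 black
    14 gray
      14→3: 3 black — skip
    14 black
  1 black
  2 gray
    7 gray
      7→1: 1 black — skip
    7 black
    8 gray
      4 gray
        4→3: 3 black — skip
      4 black
    8 black
    10 gray
      10→3: 3 black — skip
      6 gray
        6→2: 2 is gray → back edge
First back edge: 6 → 2.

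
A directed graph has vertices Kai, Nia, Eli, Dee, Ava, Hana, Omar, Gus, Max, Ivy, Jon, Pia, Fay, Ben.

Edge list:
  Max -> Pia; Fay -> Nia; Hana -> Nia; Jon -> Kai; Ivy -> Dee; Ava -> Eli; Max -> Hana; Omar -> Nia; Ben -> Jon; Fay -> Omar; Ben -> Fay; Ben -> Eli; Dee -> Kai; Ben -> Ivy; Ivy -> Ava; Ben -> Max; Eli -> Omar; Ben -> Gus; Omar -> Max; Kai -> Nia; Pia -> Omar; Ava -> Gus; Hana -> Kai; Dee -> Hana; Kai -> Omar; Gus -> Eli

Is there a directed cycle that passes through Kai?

Yes

Kai is on a cycle iff Kai can reach itself via ≥1 edge.
Kai → Omar → Max → Hana → Kai — yes.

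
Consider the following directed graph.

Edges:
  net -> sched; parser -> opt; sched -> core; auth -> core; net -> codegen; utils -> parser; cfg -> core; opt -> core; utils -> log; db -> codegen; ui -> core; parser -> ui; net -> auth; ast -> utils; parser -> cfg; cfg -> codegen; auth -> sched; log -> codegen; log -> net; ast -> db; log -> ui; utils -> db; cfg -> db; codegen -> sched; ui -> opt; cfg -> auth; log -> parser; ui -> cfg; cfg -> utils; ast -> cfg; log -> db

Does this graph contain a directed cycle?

Yes

DFS with white/gray/black marking, starting from cfg:
cfg gray
  db gray
    codegen gray
      sched gray
        core gray
        core black
      sched black
    codegen black
  db black
  utils gray
    log gray
      parser gray
        opt gray
          opt→core: core black — skip
        opt black
        parser→cfg: cfg is gray → back edge
Back edge found, so a cycle exists: cfg → utils → log → parser → cfg.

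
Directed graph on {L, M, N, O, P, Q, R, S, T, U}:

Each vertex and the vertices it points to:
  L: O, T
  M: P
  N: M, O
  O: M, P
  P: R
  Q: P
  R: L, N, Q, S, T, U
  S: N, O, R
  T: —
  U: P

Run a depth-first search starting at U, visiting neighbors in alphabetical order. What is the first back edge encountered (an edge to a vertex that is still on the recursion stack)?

M->P

DFS from U (visiting neighbors in alphabetical order); mark gray on enter, black on exit:
U gray
  P gray
    R gray
      L gray
        O gray
          M gray
            M→P: P is gray → back edge
First back edge: M → P.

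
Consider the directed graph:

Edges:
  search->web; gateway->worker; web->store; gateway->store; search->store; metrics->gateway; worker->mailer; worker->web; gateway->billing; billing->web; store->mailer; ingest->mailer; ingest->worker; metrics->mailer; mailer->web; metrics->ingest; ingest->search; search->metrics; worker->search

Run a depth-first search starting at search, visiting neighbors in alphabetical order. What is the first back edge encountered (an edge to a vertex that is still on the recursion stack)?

mailer→web

DFS from search (visiting neighbors in alphabetical order); mark gray on enter, black on exit:
search gray
  metrics gray
    gateway gray
      billing gray
        web gray
          store gray
            mailer gray
              mailer→web: web is gray → back edge
First back edge: mailer → web.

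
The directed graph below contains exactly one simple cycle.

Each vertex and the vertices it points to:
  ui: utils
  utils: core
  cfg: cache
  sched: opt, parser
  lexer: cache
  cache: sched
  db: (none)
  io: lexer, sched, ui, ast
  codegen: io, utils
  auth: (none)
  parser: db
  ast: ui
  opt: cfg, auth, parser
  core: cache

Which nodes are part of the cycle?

DFS with gray/black marking from sched:
sched gray
  opt gray
    cfg gray
      cache gray
        cache→sched: sched is gray → back edge
Back edge closes the cycle sched → opt → cfg → cache → sched; its vertices are {cfg, opt, cache, sched}.

cfg, opt, cache, sched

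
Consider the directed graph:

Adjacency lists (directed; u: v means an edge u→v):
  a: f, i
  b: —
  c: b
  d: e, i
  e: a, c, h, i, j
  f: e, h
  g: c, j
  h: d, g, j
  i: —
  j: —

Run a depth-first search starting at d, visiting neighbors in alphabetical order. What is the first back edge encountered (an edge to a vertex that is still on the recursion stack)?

DFS from d (visiting neighbors in alphabetical order); mark gray on enter, black on exit:
d gray
  e gray
    a gray
      f gray
        f→e: e is gray → back edge
First back edge: f → e.

f→e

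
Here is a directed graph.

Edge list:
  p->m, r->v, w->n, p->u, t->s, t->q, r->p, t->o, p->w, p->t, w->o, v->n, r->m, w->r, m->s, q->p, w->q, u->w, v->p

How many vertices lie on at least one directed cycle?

A vertex is on a directed cycle iff it belongs to a strongly connected component of size ≥ 2 (or has a self-loop).
The vertices on cycles are {p, q, r, t, u, v, w} — 7 in total.

7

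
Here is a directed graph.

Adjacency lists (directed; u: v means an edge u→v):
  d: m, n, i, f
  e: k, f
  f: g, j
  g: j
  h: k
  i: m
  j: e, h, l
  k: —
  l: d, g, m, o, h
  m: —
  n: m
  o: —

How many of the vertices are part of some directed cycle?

A vertex is on a directed cycle iff it belongs to a strongly connected component of size ≥ 2 (or has a self-loop).
The vertices on cycles are {d, e, f, g, j, l} — 6 in total.

6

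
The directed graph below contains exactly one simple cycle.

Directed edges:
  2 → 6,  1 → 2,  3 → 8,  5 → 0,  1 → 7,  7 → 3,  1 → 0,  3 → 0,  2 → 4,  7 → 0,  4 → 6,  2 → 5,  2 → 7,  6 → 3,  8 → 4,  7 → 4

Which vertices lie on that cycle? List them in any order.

3, 4, 6, 8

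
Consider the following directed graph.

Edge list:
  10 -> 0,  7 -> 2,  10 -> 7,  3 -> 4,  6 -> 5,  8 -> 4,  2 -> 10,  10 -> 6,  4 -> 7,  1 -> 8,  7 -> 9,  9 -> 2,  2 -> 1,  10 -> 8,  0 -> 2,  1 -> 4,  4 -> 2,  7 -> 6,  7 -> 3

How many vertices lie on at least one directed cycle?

9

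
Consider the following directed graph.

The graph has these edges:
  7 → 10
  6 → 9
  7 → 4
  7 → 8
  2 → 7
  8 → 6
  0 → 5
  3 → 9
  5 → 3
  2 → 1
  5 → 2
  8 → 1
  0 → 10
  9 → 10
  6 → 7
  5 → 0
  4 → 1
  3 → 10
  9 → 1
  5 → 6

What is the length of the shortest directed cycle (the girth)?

For each vertex v, BFS finds the shortest path from v back to v.
The shortest such closed walk is 5 → 0 → 5, length 2.

2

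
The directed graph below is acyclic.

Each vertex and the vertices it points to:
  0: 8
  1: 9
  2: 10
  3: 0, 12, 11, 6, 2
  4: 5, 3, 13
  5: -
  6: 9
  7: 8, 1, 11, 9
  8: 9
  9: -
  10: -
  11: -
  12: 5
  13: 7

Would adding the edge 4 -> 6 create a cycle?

No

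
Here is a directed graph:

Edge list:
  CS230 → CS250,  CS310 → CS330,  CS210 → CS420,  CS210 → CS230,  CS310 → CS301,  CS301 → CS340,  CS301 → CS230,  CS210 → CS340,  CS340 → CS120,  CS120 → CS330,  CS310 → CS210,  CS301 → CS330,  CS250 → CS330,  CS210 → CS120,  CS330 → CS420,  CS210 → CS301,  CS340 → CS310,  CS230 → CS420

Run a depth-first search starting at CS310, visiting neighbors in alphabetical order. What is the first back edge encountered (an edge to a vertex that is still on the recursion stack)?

CS340→CS310

DFS from CS310 (visiting neighbors in alphabetical order); mark gray on enter, black on exit:
CS310 gray
  CS210 gray
    CS120 gray
      CS330 gray
        CS420 gray
        CS420 black
      CS330 black
    CS120 black
    CS230 gray
      CS250 gray
        CS250→CS330: CS330 black — skip
      CS250 black
      CS230→CS420: CS420 black — skip
    CS230 black
    CS301 gray
      CS301→CS230: CS230 black — skip
      CS301→CS330: CS330 black — skip
      CS340 gray
        CS340→CS120: CS120 black — skip
        CS340→CS310: CS310 is gray → back edge
First back edge: CS340 → CS310.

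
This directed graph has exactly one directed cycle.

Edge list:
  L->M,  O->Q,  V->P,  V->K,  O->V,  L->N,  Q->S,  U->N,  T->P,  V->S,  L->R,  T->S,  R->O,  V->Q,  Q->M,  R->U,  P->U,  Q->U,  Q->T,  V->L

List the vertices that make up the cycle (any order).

L, O, R, V

DFS with gray/black marking from R:
R gray
  O gray
    Q gray
      U gray
        N gray
        N black
      U black
      T gray
        S gray
        S black
        P gray
          P→U: U black — skip
        P black
      T black
      M gray
      M black
      Q→S: S black — skip
    Q black
    V gray
      V→S: S black — skip
      K gray
      K black
      V→Q: Q black — skip
      V→P: P black — skip
      L gray
        L→M: M black — skip
        L→N: N black — skip
        L→R: R is gray → back edge
Back edge closes the cycle R → O → V → L → R; its vertices are {L, O, R, V}.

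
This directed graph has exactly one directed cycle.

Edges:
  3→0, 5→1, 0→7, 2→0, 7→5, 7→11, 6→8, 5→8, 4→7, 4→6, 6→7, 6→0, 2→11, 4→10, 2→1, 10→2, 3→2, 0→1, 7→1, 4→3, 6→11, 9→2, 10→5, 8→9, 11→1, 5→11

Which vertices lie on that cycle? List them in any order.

DFS with gray/black marking from 0:
0 gray
  7 gray
    5 gray
      1 gray
      1 black
      11 gray
        11→1: 1 black — skip
      11 black
      8 gray
        9 gray
          2 gray
            2→11: 11 black — skip
            2→0: 0 is gray → back edge
Back edge closes the cycle 0 → 7 → 5 → 8 → 9 → 2 → 0; its vertices are {0, 2, 5, 7, 8, 9}.

0, 2, 5, 7, 8, 9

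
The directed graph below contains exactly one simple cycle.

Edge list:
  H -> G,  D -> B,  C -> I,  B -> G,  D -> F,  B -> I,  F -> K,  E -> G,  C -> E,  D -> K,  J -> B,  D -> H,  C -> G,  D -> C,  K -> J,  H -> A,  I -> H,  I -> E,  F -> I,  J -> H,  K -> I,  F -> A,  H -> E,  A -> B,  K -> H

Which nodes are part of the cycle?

DFS with gray/black marking from A:
A gray
  B gray
    G gray
    G black
    I gray
      H gray
        H→A: A is gray → back edge
Back edge closes the cycle A → B → I → H → A; its vertices are {A, B, H, I}.

A, B, H, I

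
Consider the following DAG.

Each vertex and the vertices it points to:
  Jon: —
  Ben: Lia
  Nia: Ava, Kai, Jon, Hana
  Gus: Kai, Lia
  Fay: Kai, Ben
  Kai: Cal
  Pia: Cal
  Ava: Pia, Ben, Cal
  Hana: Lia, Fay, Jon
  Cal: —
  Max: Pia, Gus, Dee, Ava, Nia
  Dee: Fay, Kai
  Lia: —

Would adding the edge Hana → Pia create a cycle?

No

Adding Hana→Pia creates a cycle iff Pia can already reach Hana.
Explore from Pia: no path reaches Hana. The graph stays acyclic.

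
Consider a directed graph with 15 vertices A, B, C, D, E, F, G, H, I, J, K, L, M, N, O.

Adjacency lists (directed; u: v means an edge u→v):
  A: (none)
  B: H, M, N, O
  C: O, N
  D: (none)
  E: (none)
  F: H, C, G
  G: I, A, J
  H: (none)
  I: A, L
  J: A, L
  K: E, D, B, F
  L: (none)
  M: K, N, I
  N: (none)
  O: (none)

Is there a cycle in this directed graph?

DFS with white/gray/black marking, starting from O:
O gray
O black
A gray
A black
B gray
  H gray
  H black
  M gray
    K gray
      E gray
      E black
      D gray
      D black
      K→B: B is gray → back edge
Back edge found, so a cycle exists: B → M → K → B.

Yes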